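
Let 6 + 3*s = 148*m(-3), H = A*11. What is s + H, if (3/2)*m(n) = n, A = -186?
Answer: -6440/3 ≈ -2146.7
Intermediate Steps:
m(n) = 2*n/3
H = -2046 (H = -186*11 = -2046)
s = -302/3 (s = -2 + (148*((⅔)*(-3)))/3 = -2 + (148*(-2))/3 = -2 + (⅓)*(-296) = -2 - 296/3 = -302/3 ≈ -100.67)
s + H = -302/3 - 2046 = -6440/3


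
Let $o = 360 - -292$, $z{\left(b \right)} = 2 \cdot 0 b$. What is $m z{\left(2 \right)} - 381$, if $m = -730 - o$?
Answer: $-381$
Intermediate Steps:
$z{\left(b \right)} = 0$ ($z{\left(b \right)} = 0 b = 0$)
$o = 652$ ($o = 360 + 292 = 652$)
$m = -1382$ ($m = -730 - 652 = -1382$)
$m z{\left(2 \right)} - 381 = \left(-1382\right) 0 - 381 = 0 - 381 = -381$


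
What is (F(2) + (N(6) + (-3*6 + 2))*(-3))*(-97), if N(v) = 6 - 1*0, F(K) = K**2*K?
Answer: -3686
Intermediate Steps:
F(K) = K**3
N(v) = 6 (N(v) = 6 + 0 = 6)
(F(2) + (N(6) + (-3*6 + 2))*(-3))*(-97) = (2**3 + (6 + (-3*6 + 2))*(-3))*(-97) = (8 + (6 + (-18 + 2))*(-3))*(-97) = (8 + (6 - 16)*(-3))*(-97) = (8 - 10*(-3))*(-97) = (8 + 30)*(-97) = 38*(-97) = -3686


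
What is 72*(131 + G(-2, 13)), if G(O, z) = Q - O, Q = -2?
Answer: 9432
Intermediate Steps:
G(O, z) = -2 - O
72*(131 + G(-2, 13)) = 72*(131 + (-2 - 1*(-2))) = 72*(131 + (-2 + 2)) = 72*(131 + 0) = 72*131 = 9432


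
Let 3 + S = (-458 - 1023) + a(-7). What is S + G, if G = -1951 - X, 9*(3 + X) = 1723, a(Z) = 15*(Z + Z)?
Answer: -34501/9 ≈ -3833.4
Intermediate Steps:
a(Z) = 30*Z (a(Z) = 15*(2*Z) = 30*Z)
X = 1696/9 (X = -3 + (⅑)*1723 = -3 + 1723/9 = 1696/9 ≈ 188.44)
S = -1694 (S = -3 + ((-458 - 1023) + 30*(-7)) = -3 + (-1481 - 210) = -3 - 1691 = -1694)
G = -19255/9 (G = -1951 - 1*1696/9 = -1951 - 1696/9 = -19255/9 ≈ -2139.4)
S + G = -1694 - 19255/9 = -34501/9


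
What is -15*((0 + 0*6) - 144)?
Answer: 2160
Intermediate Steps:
-15*((0 + 0*6) - 144) = -15*((0 + 0) - 144) = -15*(0 - 144) = -15*(-144) = 2160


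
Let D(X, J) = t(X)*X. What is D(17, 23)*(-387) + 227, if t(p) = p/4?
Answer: -110935/4 ≈ -27734.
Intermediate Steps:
t(p) = p/4 (t(p) = p*(¼) = p/4)
D(X, J) = X²/4 (D(X, J) = (X/4)*X = X²/4)
D(17, 23)*(-387) + 227 = ((¼)*17²)*(-387) + 227 = ((¼)*289)*(-387) + 227 = (289/4)*(-387) + 227 = -111843/4 + 227 = -110935/4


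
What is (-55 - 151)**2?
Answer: 42436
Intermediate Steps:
(-55 - 151)**2 = (-206)**2 = 42436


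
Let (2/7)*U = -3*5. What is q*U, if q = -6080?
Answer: 319200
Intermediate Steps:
U = -105/2 (U = 7*(-3*5)/2 = (7/2)*(-15) = -105/2 ≈ -52.500)
q*U = -6080*(-105/2) = 319200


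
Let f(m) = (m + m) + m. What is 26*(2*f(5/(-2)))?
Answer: -390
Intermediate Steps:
f(m) = 3*m (f(m) = 2*m + m = 3*m)
26*(2*f(5/(-2))) = 26*(2*(3*(5/(-2)))) = 26*(2*(3*(5*(-½)))) = 26*(2*(3*(-5/2))) = 26*(2*(-15/2)) = 26*(-15) = -390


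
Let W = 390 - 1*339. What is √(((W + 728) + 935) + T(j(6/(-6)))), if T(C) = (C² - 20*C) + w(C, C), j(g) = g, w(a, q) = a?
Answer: 17*√6 ≈ 41.641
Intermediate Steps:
W = 51 (W = 390 - 339 = 51)
T(C) = C² - 19*C (T(C) = (C² - 20*C) + C = C² - 19*C)
√(((W + 728) + 935) + T(j(6/(-6)))) = √(((51 + 728) + 935) + (6/(-6))*(-19 + 6/(-6))) = √((779 + 935) + (6*(-⅙))*(-19 + 6*(-⅙))) = √(1714 - (-19 - 1)) = √(1714 - 1*(-20)) = √(1714 + 20) = √1734 = 17*√6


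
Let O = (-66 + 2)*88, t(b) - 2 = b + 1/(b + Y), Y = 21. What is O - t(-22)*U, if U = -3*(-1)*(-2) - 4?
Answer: -5842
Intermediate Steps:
t(b) = 2 + b + 1/(21 + b) (t(b) = 2 + (b + 1/(b + 21)) = 2 + (b + 1/(21 + b)) = 2 + b + 1/(21 + b))
U = -10 (U = 3*(-2) - 4 = -6 - 4 = -10)
O = -5632 (O = -64*88 = -5632)
O - t(-22)*U = -5632 - (43 + (-22)² + 23*(-22))/(21 - 22)*(-10) = -5632 - (43 + 484 - 506)/(-1)*(-10) = -5632 - (-1*21)*(-10) = -5632 - (-21)*(-10) = -5632 - 1*210 = -5632 - 210 = -5842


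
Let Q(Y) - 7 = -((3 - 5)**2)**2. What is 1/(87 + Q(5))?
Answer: 1/78 ≈ 0.012821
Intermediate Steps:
Q(Y) = -9 (Q(Y) = 7 - ((3 - 5)**2)**2 = 7 - ((-2)**2)**2 = 7 - 1*4**2 = 7 - 1*16 = 7 - 16 = -9)
1/(87 + Q(5)) = 1/(87 - 9) = 1/78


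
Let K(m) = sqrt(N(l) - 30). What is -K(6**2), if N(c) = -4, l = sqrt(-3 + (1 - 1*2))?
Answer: -I*sqrt(34) ≈ -5.8309*I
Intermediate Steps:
l = 2*I (l = sqrt(-3 + (1 - 2)) = sqrt(-3 - 1) = sqrt(-4) = 2*I ≈ 2.0*I)
K(m) = I*sqrt(34) (K(m) = sqrt(-4 - 30) = sqrt(-34) = I*sqrt(34))
-K(6**2) = -I*sqrt(34)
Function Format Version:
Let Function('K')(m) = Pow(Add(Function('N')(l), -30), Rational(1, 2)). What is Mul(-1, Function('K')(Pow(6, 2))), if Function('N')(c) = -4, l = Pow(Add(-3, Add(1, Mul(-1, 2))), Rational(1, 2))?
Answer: Mul(-1, I, Pow(34, Rational(1, 2))) ≈ Mul(-5.8309, I)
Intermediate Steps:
l = Mul(2, I) (l = Pow(Add(-3, Add(1, -2)), Rational(1, 2)) = Pow(Add(-3, -1), Rational(1, 2)) = Pow(-4, Rational(1, 2)) = Mul(2, I) ≈ Mul(2.0000, I))
Function('K')(m) = Mul(I, Pow(34, Rational(1, 2))) (Function('K')(m) = Pow(Add(-4, -30), Rational(1, 2)) = Pow(-34, Rational(1, 2)) = Mul(I, Pow(34, Rational(1, 2))))
Mul(-1, Function('K')(Pow(6, 2))) = Mul(-1, Mul(I, Pow(34, Rational(1, 2)))) = Mul(-1, I, Pow(34, Rational(1, 2)))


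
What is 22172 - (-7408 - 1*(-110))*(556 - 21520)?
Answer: -152973100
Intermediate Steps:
22172 - (-7408 - 1*(-110))*(556 - 21520) = 22172 - (-7408 + 110)*(-20964) = 22172 - (-7298)*(-20964) = 22172 - 1*152995272 = 22172 - 152995272 = -152973100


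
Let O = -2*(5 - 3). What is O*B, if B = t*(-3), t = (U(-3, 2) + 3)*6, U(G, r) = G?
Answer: 0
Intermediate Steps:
O = -4 (O = -2*2 = -4)
t = 0 (t = (-3 + 3)*6 = 0*6 = 0)
B = 0 (B = 0*(-3) = 0)
O*B = -4*0 = 0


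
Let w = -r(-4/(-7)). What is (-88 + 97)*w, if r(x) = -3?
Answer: 27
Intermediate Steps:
w = 3 (w = -1*(-3) = 3)
(-88 + 97)*w = (-88 + 97)*3 = 9*3 = 27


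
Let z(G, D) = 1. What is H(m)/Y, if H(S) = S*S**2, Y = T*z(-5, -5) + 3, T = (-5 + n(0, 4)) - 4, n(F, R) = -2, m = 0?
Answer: 0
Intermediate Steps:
T = -11 (T = (-5 - 2) - 4 = -7 - 4 = -11)
Y = -8 (Y = -11*1 + 3 = -11 + 3 = -8)
H(S) = S**3
H(m)/Y = 0**3/(-8) = -1/8*0 = 0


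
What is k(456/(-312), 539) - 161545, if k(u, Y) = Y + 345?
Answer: -160661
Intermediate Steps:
k(u, Y) = 345 + Y
k(456/(-312), 539) - 161545 = (345 + 539) - 161545 = 884 - 161545 = -160661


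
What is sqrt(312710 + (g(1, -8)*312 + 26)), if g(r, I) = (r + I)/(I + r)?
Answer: 2*sqrt(78262) ≈ 559.51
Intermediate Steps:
g(r, I) = 1 (g(r, I) = (I + r)/(I + r) = 1)
sqrt(312710 + (g(1, -8)*312 + 26)) = sqrt(312710 + (1*312 + 26)) = sqrt(312710 + (312 + 26)) = sqrt(312710 + 338) = sqrt(313048) = 2*sqrt(78262)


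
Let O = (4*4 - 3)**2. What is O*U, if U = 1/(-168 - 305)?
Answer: -169/473 ≈ -0.35729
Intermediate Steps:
U = -1/473 (U = 1/(-473) = -1/473 ≈ -0.0021142)
O = 169 (O = (16 - 3)**2 = 13**2 = 169)
O*U = 169*(-1/473) = -169/473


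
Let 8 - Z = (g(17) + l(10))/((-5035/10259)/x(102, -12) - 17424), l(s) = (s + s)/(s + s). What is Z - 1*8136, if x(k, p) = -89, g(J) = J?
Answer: -129308299712474/15908995589 ≈ -8128.0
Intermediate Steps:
l(s) = 1 (l(s) = (2*s)/((2*s)) = (2*s)*(1/(2*s)) = 1)
Z = 127288399630/15908995589 (Z = 8 - (17 + 1)/(-5035/10259/(-89) - 17424) = 8 - 18/(-5035*1/10259*(-1/89) - 17424) = 8 - 18/(-5035/10259*(-1/89) - 17424) = 8 - 18/(5035/913051 - 17424) = 8 - 18/(-15908995589/913051) = 8 - 18*(-913051)/15908995589 = 8 - 1*(-16434918/15908995589) = 8 + 16434918/15908995589 = 127288399630/15908995589 ≈ 8.0010)
Z - 1*8136 = 127288399630/15908995589 - 1*8136 = 127288399630/15908995589 - 8136 = -129308299712474/15908995589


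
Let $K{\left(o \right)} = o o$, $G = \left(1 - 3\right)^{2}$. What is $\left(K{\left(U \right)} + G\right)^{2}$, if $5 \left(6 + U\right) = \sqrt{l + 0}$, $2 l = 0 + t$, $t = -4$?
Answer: $\frac{988804}{625} - \frac{23952 i \sqrt{2}}{125} \approx 1582.1 - 270.99 i$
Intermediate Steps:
$l = -2$ ($l = \frac{0 - 4}{2} = \frac{1}{2} \left(-4\right) = -2$)
$U = -6 + \frac{i \sqrt{2}}{5}$ ($U = -6 + \frac{\sqrt{-2 + 0}}{5} = -6 + \frac{\sqrt{-2}}{5} = -6 + \frac{i \sqrt{2}}{5} \approx -6.0 + 0.28284 i$)
$G = 4$ ($G = \left(-2\right)^{2} = 4$)
$K{\left(o \right)} = o^{2}$
$\left(K{\left(U \right)} + G\right)^{2} = \left(\left(-6 + \frac{i \sqrt{2}}{5}\right)^{2} + 4\right)^{2} = \left(4 + \left(-6 + \frac{i \sqrt{2}}{5}\right)^{2}\right)^{2}$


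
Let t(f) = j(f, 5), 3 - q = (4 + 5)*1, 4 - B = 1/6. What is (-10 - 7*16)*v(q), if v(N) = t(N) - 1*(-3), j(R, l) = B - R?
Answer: -4697/3 ≈ -1565.7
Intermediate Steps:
B = 23/6 (B = 4 - 1/6 = 4 - 1*⅙ = 4 - ⅙ = 23/6 ≈ 3.8333)
j(R, l) = 23/6 - R
q = -6 (q = 3 - (4 + 5) = 3 - 9 = -6)
t(f) = 23/6 - f
v(N) = 41/6 - N (v(N) = (23/6 - N) - 1*(-3) = (23/6 - N) + 3 = 41/6 - N)
(-10 - 7*16)*v(q) = (-10 - 7*16)*(41/6 - 1*(-6)) = (-10 - 112)*(41/6 + 6) = -122*77/6 = -4697/3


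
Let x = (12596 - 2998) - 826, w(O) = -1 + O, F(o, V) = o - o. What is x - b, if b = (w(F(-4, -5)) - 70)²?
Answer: 3731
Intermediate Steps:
F(o, V) = 0
b = 5041 (b = ((-1 + 0) - 70)² = (-1 - 70)² = (-71)² = 5041)
x = 8772 (x = 9598 - 826 = 8772)
x - b = 8772 - 1*5041 = 8772 - 5041 = 3731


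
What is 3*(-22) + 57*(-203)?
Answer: -11637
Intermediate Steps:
3*(-22) + 57*(-203) = -66 - 11571 = -11637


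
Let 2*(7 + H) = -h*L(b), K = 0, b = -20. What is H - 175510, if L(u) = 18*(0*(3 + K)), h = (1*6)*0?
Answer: -175517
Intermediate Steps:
h = 0 (h = 6*0 = 0)
L(u) = 0 (L(u) = 18*(0*(3 + 0)) = 18*(0*3) = 18*0 = 0)
H = -7 (H = -7 + (-0*0)/2 = -7 + (-1*0)/2 = -7 + (½)*0 = -7 + 0 = -7)
H - 175510 = -7 - 175510 = -175517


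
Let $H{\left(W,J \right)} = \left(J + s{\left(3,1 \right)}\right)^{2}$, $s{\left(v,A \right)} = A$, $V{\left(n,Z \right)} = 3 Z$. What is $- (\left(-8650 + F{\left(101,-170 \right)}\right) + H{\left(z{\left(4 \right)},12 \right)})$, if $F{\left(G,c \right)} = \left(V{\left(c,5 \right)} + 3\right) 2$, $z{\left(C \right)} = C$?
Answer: $8445$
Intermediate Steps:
$F{\left(G,c \right)} = 36$ ($F{\left(G,c \right)} = \left(3 \cdot 5 + 3\right) 2 = \left(15 + 3\right) 2 = 18 \cdot 2 = 36$)
$H{\left(W,J \right)} = \left(1 + J\right)^{2}$ ($H{\left(W,J \right)} = \left(J + 1\right)^{2} = \left(1 + J\right)^{2}$)
$- (\left(-8650 + F{\left(101,-170 \right)}\right) + H{\left(z{\left(4 \right)},12 \right)}) = - (\left(-8650 + 36\right) + \left(1 + 12\right)^{2}) = - (-8614 + 13^{2}) = - (-8614 + 169) = \left(-1\right) \left(-8445\right) = 8445$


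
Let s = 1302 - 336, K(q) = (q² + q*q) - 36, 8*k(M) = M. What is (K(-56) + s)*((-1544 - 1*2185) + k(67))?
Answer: -107183765/4 ≈ -2.6796e+7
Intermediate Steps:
k(M) = M/8
K(q) = -36 + 2*q² (K(q) = (q² + q²) - 36 = 2*q² - 36 = -36 + 2*q²)
s = 966
(K(-56) + s)*((-1544 - 1*2185) + k(67)) = ((-36 + 2*(-56)²) + 966)*((-1544 - 1*2185) + (⅛)*67) = ((-36 + 2*3136) + 966)*((-1544 - 2185) + 67/8) = ((-36 + 6272) + 966)*(-3729 + 67/8) = (6236 + 966)*(-29765/8) = 7202*(-29765/8) = -107183765/4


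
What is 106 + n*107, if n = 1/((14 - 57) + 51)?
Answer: 955/8 ≈ 119.38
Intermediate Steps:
n = 1/8 (n = 1/(-43 + 51) = 1/8 ≈ 0.12500)
106 + n*107 = 106 + (1/8)*107 = 106 + 107/8 = 955/8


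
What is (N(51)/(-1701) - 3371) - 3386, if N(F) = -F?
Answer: -3831202/567 ≈ -6757.0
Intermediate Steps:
(N(51)/(-1701) - 3371) - 3386 = (-1*51/(-1701) - 3371) - 3386 = (-51*(-1/1701) - 3371) - 3386 = (17/567 - 3371) - 3386 = -1911340/567 - 3386 = -3831202/567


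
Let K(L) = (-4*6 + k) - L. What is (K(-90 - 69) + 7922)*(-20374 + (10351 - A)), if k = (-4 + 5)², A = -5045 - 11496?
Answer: 52522044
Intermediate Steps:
A = -16541
k = 1 (k = 1² = 1)
K(L) = -23 - L (K(L) = (-4*6 + 1) - L = (-24 + 1) - L = -23 - L)
(K(-90 - 69) + 7922)*(-20374 + (10351 - A)) = ((-23 - (-90 - 69)) + 7922)*(-20374 + (10351 - 1*(-16541))) = ((-23 - 1*(-159)) + 7922)*(-20374 + (10351 + 16541)) = ((-23 + 159) + 7922)*(-20374 + 26892) = (136 + 7922)*6518 = 8058*6518 = 52522044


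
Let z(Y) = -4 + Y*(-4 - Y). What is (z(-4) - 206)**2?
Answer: 44100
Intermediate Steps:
(z(-4) - 206)**2 = ((-4 - 1*(-4)**2 - 4*(-4)) - 206)**2 = ((-4 - 1*16 + 16) - 206)**2 = ((-4 - 16 + 16) - 206)**2 = (-4 - 206)**2 = (-210)**2 = 44100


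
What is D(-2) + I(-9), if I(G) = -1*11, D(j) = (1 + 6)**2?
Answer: 38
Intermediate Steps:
D(j) = 49 (D(j) = 7**2 = 49)
I(G) = -11
D(-2) + I(-9) = 49 - 11 = 38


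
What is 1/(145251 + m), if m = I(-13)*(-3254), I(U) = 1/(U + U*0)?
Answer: 13/1891517 ≈ 6.8728e-6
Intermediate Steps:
I(U) = 1/U (I(U) = 1/(U + 0) = 1/U)
m = 3254/13 (m = -3254/(-13) = -1/13*(-3254) = 3254/13 ≈ 250.31)
1/(145251 + m) = 1/(145251 + 3254/13) = 1/(1891517/13) = 13/1891517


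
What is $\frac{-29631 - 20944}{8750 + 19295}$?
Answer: $- \frac{10115}{5609} \approx -1.8034$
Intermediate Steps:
$\frac{-29631 - 20944}{8750 + 19295} = \frac{-29631 - 20944}{28045} = \left(-50575\right) \frac{1}{28045} = - \frac{10115}{5609}$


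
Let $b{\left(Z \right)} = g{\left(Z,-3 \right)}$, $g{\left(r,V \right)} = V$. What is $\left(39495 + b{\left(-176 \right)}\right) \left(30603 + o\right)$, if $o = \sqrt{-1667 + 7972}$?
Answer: $1208573676 + 39492 \sqrt{6305} \approx 1.2117 \cdot 10^{9}$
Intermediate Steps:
$o = \sqrt{6305} \approx 79.404$
$b{\left(Z \right)} = -3$
$\left(39495 + b{\left(-176 \right)}\right) \left(30603 + o\right) = \left(39495 - 3\right) \left(30603 + \sqrt{6305}\right) = 39492 \left(30603 + \sqrt{6305}\right) = 1208573676 + 39492 \sqrt{6305}$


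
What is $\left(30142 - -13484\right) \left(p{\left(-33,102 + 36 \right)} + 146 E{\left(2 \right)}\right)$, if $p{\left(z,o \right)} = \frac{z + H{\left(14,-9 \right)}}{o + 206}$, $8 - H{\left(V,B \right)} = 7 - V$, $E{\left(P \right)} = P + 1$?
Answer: $\frac{1643107851}{86} \approx 1.9106 \cdot 10^{7}$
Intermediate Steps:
$E{\left(P \right)} = 1 + P$
$H{\left(V,B \right)} = 1 + V$ ($H{\left(V,B \right)} = 8 - \left(7 - V\right) = 8 + \left(-7 + V\right) = 1 + V$)
$p{\left(z,o \right)} = \frac{15 + z}{206 + o}$ ($p{\left(z,o \right)} = \frac{z + \left(1 + 14\right)}{o + 206} = \frac{z + 15}{206 + o} = \frac{15 + z}{206 + o}$)
$\left(30142 - -13484\right) \left(p{\left(-33,102 + 36 \right)} + 146 E{\left(2 \right)}\right) = \left(30142 - -13484\right) \left(\frac{15 - 33}{206 + \left(102 + 36\right)} + 146 \left(1 + 2\right)\right) = \left(30142 + 13484\right) \left(\frac{1}{206 + 138} \left(-18\right) + 146 \cdot 3\right) = 43626 \left(\frac{1}{344} \left(-18\right) + 438\right) = 43626 \left(- \frac{9}{172} + 438\right) = 43626 \cdot \frac{75327}{172} = \frac{1643107851}{86}$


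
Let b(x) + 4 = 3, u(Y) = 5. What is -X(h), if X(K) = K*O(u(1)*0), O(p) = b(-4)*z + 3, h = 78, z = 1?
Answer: -156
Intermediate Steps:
b(x) = -1 (b(x) = -4 + 3 = -1)
O(p) = 2 (O(p) = -1*1 + 3 = -1 + 3 = 2)
X(K) = 2*K (X(K) = K*2 = 2*K)
-X(h) = -2*78 = -1*156 = -156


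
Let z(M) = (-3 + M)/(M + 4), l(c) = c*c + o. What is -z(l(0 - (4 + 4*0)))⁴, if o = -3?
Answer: -10000/83521 ≈ -0.11973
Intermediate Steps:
l(c) = -3 + c² (l(c) = c*c - 3 = c² - 3 = -3 + c²)
z(M) = (-3 + M)/(4 + M)
-z(l(0 - (4 + 4*0)))⁴ = -((-3 + (-3 + (0 - (4 + 4*0))²))/(4 + (-3 + (0 - (4 + 4*0))²)))⁴ = -((-3 + (-3 + (0 - (4 + 0))²))/(4 + (-3 + (0 - (4 + 0))²)))⁴ = -((-3 + (-3 + (0 - 1*4)²))/(4 + (-3 + (0 - 1*4)²)))⁴ = -((-3 + (-3 + (0 - 4)²))/(4 + (-3 + (0 - 4)²)))⁴ = -((-3 + (-3 + (-4)²))/(4 + (-3 + (-4)²)))⁴ = -((-3 + (-3 + 16))/(4 + (-3 + 16)))⁴ = -((-3 + 13)/(4 + 13))⁴ = -(10/17)⁴ = -1*10000/83521 = -10000/83521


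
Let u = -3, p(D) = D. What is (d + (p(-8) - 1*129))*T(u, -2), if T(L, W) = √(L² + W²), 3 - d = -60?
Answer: -74*√13 ≈ -266.81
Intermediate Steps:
d = 63 (d = 3 - 1*(-60) = 3 + 60 = 63)
(d + (p(-8) - 1*129))*T(u, -2) = (63 + (-8 - 1*129))*√((-3)² + (-2)²) = (63 + (-8 - 129))*√(9 + 4) = (63 - 137)*√13 = -74*√13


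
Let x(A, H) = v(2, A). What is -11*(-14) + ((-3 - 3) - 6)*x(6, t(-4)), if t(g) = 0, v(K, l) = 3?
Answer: 118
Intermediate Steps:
x(A, H) = 3
-11*(-14) + ((-3 - 3) - 6)*x(6, t(-4)) = -11*(-14) + ((-3 - 3) - 6)*3 = 154 + (-6 - 6)*3 = 154 - 12*3 = 154 - 36 = 118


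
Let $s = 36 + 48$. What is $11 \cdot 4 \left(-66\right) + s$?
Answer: $-2820$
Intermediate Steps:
$s = 84$
$11 \cdot 4 \left(-66\right) + s = 11 \cdot 4 \left(-66\right) + 84 = 44 \left(-66\right) + 84 = -2904 + 84 = -2820$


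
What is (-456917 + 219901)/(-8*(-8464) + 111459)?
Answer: -237016/179171 ≈ -1.3228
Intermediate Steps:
(-456917 + 219901)/(-8*(-8464) + 111459) = -237016/(67712 + 111459) = -237016/179171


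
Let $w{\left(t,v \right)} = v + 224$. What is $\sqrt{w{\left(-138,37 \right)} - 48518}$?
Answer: $i \sqrt{48257} \approx 219.67 i$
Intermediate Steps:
$w{\left(t,v \right)} = 224 + v$
$\sqrt{w{\left(-138,37 \right)} - 48518} = \sqrt{\left(224 + 37\right) - 48518} = \sqrt{261 - 48518} = \sqrt{-48257} = i \sqrt{48257}$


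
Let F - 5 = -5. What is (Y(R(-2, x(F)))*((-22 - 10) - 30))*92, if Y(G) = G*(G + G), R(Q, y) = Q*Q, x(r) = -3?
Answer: -182528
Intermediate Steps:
F = 0 (F = 5 - 5 = 0)
R(Q, y) = Q²
Y(G) = 2*G² (Y(G) = G*(2*G) = 2*G²)
(Y(R(-2, x(F)))*((-22 - 10) - 30))*92 = ((2*((-2)²)²)*((-22 - 10) - 30))*92 = ((2*4²)*(-32 - 30))*92 = ((2*16)*(-62))*92 = (32*(-62))*92 = -1984*92 = -182528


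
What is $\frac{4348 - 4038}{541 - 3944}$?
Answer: $- \frac{310}{3403} \approx -0.091096$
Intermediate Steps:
$\frac{4348 - 4038}{541 - 3944} = \frac{310}{-3403} = 310 \left(- \frac{1}{3403}\right) = - \frac{310}{3403}$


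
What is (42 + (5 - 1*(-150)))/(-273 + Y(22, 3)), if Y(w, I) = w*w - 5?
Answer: 197/206 ≈ 0.95631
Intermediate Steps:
Y(w, I) = -5 + w² (Y(w, I) = w² - 5 = -5 + w²)
(42 + (5 - 1*(-150)))/(-273 + Y(22, 3)) = (42 + (5 - 1*(-150)))/(-273 + (-5 + 22²)) = (42 + (5 + 150))/(-273 + (-5 + 484)) = (42 + 155)/(-273 + 479) = 197/206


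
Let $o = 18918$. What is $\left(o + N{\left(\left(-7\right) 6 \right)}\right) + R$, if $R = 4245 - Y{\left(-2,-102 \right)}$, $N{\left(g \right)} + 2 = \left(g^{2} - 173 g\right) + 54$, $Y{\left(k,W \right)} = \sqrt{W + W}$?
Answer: $32245 - 2 i \sqrt{51} \approx 32245.0 - 14.283 i$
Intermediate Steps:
$Y{\left(k,W \right)} = \sqrt{2} \sqrt{W}$ ($Y{\left(k,W \right)} = \sqrt{2 W} = \sqrt{2} \sqrt{W}$)
$N{\left(g \right)} = 52 + g^{2} - 173 g$ ($N{\left(g \right)} = -2 + \left(\left(g^{2} - 173 g\right) + 54\right) = -2 + \left(54 + g^{2} - 173 g\right) = 52 + g^{2} - 173 g$)
$R = 4245 - 2 i \sqrt{51}$ ($R = 4245 - \sqrt{2} \sqrt{-102} = 4245 - \sqrt{2} i \sqrt{102} = 4245 - 2 i \sqrt{51} \approx 4245.0 - 14.283 i$)
$\left(o + N{\left(\left(-7\right) 6 \right)}\right) + R = \left(18918 + \left(52 + \left(\left(-7\right) 6\right)^{2} - 173 \left(\left(-7\right) 6\right)\right)\right) + \left(4245 - 2 i \sqrt{51}\right) = \left(18918 + \left(52 + \left(-42\right)^{2} - -7266\right)\right) + \left(4245 - 2 i \sqrt{51}\right) = \left(18918 + \left(52 + 1764 + 7266\right)\right) + \left(4245 - 2 i \sqrt{51}\right) = \left(18918 + 9082\right) + \left(4245 - 2 i \sqrt{51}\right) = 28000 + \left(4245 - 2 i \sqrt{51}\right) = 32245 - 2 i \sqrt{51}$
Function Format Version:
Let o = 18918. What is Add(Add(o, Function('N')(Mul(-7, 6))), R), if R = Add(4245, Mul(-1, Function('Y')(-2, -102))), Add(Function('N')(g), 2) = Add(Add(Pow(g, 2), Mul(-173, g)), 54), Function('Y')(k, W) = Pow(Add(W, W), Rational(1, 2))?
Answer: Add(32245, Mul(-2, I, Pow(51, Rational(1, 2)))) ≈ Add(32245., Mul(-14.283, I))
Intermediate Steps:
Function('Y')(k, W) = Mul(Pow(2, Rational(1, 2)), Pow(W, Rational(1, 2))) (Function('Y')(k, W) = Pow(Mul(2, W), Rational(1, 2)) = Mul(Pow(2, Rational(1, 2)), Pow(W, Rational(1, 2))))
Function('N')(g) = Add(52, Pow(g, 2), Mul(-173, g)) (Function('N')(g) = Add(-2, Add(Add(Pow(g, 2), Mul(-173, g)), 54)) = Add(-2, Add(54, Pow(g, 2), Mul(-173, g))) = Add(52, Pow(g, 2), Mul(-173, g)))
R = Add(4245, Mul(-2, I, Pow(51, Rational(1, 2)))) (R = Add(4245, Mul(-1, Mul(Pow(2, Rational(1, 2)), Pow(-102, Rational(1, 2))))) = Add(4245, Mul(-1, Mul(Pow(2, Rational(1, 2)), Mul(I, Pow(102, Rational(1, 2)))))) = Add(4245, Mul(-1, Mul(2, I, Pow(51, Rational(1, 2))))) = Add(4245, Mul(-2, I, Pow(51, Rational(1, 2)))) ≈ Add(4245.0, Mul(-14.283, I)))
Add(Add(o, Function('N')(Mul(-7, 6))), R) = Add(Add(18918, Add(52, Pow(Mul(-7, 6), 2), Mul(-173, Mul(-7, 6)))), Add(4245, Mul(-2, I, Pow(51, Rational(1, 2))))) = Add(Add(18918, Add(52, Pow(-42, 2), Mul(-173, -42))), Add(4245, Mul(-2, I, Pow(51, Rational(1, 2))))) = Add(Add(18918, Add(52, 1764, 7266)), Add(4245, Mul(-2, I, Pow(51, Rational(1, 2))))) = Add(Add(18918, 9082), Add(4245, Mul(-2, I, Pow(51, Rational(1, 2))))) = Add(28000, Add(4245, Mul(-2, I, Pow(51, Rational(1, 2))))) = Add(32245, Mul(-2, I, Pow(51, Rational(1, 2))))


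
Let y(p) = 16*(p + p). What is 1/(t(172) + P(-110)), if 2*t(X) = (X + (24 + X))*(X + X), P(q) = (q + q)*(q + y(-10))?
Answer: 1/157896 ≈ 6.3333e-6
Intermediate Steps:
y(p) = 32*p (y(p) = 16*(2*p) = 32*p)
P(q) = 2*q*(-320 + q) (P(q) = (q + q)*(q + 32*(-10)) = (2*q)*(q - 320) = (2*q)*(-320 + q) = 2*q*(-320 + q))
t(X) = X*(24 + 2*X) (t(X) = ((X + (24 + X))*(X + X))/2 = ((24 + 2*X)*(2*X))/2 = (2*X*(24 + 2*X))/2 = X*(24 + 2*X))
1/(t(172) + P(-110)) = 1/(2*172*(12 + 172) + 2*(-110)*(-320 - 110)) = 1/(2*172*184 + 2*(-110)*(-430)) = 1/(63296 + 94600) = 1/157896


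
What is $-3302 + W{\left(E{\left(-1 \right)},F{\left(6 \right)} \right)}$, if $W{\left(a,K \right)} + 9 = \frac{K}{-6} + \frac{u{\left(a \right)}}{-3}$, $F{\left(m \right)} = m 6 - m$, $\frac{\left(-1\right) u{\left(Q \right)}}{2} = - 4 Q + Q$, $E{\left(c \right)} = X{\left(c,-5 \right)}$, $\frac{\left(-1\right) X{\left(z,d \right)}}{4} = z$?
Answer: $-3324$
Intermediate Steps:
$X{\left(z,d \right)} = - 4 z$
$E{\left(c \right)} = - 4 c$
$u{\left(Q \right)} = 6 Q$ ($u{\left(Q \right)} = - 2 \left(- 4 Q + Q\right) = - 2 \left(- 3 Q\right) = 6 Q$)
$F{\left(m \right)} = 5 m$ ($F{\left(m \right)} = 6 m - m = 5 m$)
$W{\left(a,K \right)} = -9 - 2 a - \frac{K}{6}$ ($W{\left(a,K \right)} = -9 + \left(\frac{K}{-6} + \frac{6 a}{-3}\right) = -9 + \left(K \left(- \frac{1}{6}\right) + 6 a \left(- \frac{1}{3}\right)\right) = -9 - \left(2 a + \frac{K}{6}\right) = -9 - 2 a - \frac{K}{6}$)
$-3302 + W{\left(E{\left(-1 \right)},F{\left(6 \right)} \right)} = -3302 - \left(9 + 2 \left(-4\right) \left(-1\right) + \frac{1}{6} \cdot 5 \cdot 6\right) = -3302 - 22 = -3324$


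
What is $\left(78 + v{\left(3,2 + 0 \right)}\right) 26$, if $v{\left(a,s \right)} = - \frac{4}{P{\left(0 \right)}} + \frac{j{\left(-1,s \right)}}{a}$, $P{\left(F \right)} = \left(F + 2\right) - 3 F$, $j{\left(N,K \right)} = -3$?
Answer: $1950$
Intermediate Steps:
$P{\left(F \right)} = 2 - 2 F$ ($P{\left(F \right)} = \left(2 + F\right) - 3 F = 2 - 2 F$)
$v{\left(a,s \right)} = -2 - \frac{3}{a}$ ($v{\left(a,s \right)} = - \frac{4}{2 - 0} - \frac{3}{a} = - \frac{4}{2 + 0} - \frac{3}{a} = - \frac{4}{2} - \frac{3}{a} = \left(-4\right) \frac{1}{2} - \frac{3}{a} = -2 - \frac{3}{a}$)
$\left(78 + v{\left(3,2 + 0 \right)}\right) 26 = \left(78 - \left(2 + \frac{3}{3}\right)\right) 26 = \left(78 - 3\right) 26 = 75 \cdot 26 = 1950$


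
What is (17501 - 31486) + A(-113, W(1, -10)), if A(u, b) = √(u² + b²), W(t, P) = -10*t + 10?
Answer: -13872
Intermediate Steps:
W(t, P) = 10 - 10*t
A(u, b) = √(b² + u²)
(17501 - 31486) + A(-113, W(1, -10)) = (17501 - 31486) + √((10 - 10*1)² + (-113)²) = -13985 + √((10 - 10)² + 12769) = -13985 + √(0² + 12769) = -13985 + √(0 + 12769) = -13985 + √12769 = -13985 + 113 = -13872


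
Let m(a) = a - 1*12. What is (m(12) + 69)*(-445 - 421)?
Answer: -59754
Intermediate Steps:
m(a) = -12 + a (m(a) = a - 12 = -12 + a)
(m(12) + 69)*(-445 - 421) = ((-12 + 12) + 69)*(-445 - 421) = (0 + 69)*(-866) = 69*(-866) = -59754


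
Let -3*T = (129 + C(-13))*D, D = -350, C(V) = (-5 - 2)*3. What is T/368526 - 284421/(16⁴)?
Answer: -17331796641/4025286656 ≈ -4.3057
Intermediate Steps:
C(V) = -21 (C(V) = -7*3 = -21)
T = 12600 (T = -(129 - 21)*(-350)/3 = -36*(-350) = -⅓*(-37800) = 12600)
T/368526 - 284421/(16⁴) = 12600/368526 - 284421/(16⁴) = 12600*(1/368526) - 284421/65536 = 2100/61421 - 284421*1/65536 = 2100/61421 - 284421/65536 = -17331796641/4025286656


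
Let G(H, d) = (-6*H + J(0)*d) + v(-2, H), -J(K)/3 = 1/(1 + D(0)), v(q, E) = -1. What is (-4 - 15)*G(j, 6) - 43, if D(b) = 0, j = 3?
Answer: 660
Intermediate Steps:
J(K) = -3 (J(K) = -3/(1 + 0) = -3/1 = -3*1 = -3)
G(H, d) = -1 - 6*H - 3*d (G(H, d) = (-6*H - 3*d) - 1 = -1 - 6*H - 3*d)
(-4 - 15)*G(j, 6) - 43 = (-4 - 15)*(-1 - 6*3 - 3*6) - 43 = -19*(-1 - 18 - 18) - 43 = -19*(-37) - 43 = 703 - 43 = 660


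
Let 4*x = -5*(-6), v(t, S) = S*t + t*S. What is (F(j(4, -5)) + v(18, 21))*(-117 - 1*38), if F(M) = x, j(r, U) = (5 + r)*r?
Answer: -236685/2 ≈ -1.1834e+5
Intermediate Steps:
j(r, U) = r*(5 + r)
v(t, S) = 2*S*t (v(t, S) = S*t + S*t = 2*S*t)
x = 15/2 (x = (-5*(-6))/4 = (¼)*30 = 15/2 ≈ 7.5000)
F(M) = 15/2
(F(j(4, -5)) + v(18, 21))*(-117 - 1*38) = (15/2 + 2*21*18)*(-117 - 1*38) = (15/2 + 756)*(-117 - 38) = (1527/2)*(-155) = -236685/2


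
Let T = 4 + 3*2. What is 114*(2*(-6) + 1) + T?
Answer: -1244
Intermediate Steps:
T = 10 (T = 4 + 6 = 10)
114*(2*(-6) + 1) + T = 114*(2*(-6) + 1) + 10 = 114*(-12 + 1) + 10 = 114*(-11) + 10 = -1254 + 10 = -1244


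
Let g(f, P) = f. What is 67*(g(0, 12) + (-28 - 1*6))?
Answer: -2278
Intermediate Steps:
67*(g(0, 12) + (-28 - 1*6)) = 67*(0 + (-28 - 1*6)) = 67*(0 + (-28 - 6)) = 67*(0 - 34) = 67*(-34) = -2278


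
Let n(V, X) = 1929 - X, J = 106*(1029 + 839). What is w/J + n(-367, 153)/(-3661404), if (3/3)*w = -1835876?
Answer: -140046570669/15103901734 ≈ -9.2722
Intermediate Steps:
w = -1835876
J = 198008 (J = 106*1868 = 198008)
w/J + n(-367, 153)/(-3661404) = -1835876/198008 + (1929 - 1*153)/(-3661404) = -1835876*1/198008 + (1929 - 153)*(-1/3661404) = -458969/49502 + 1776*(-1/3661404) = -458969/49502 - 148/305117 = -140046570669/15103901734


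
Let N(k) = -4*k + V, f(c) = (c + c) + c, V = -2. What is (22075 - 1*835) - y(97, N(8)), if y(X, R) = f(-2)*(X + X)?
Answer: 22404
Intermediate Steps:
f(c) = 3*c (f(c) = 2*c + c = 3*c)
N(k) = -2 - 4*k (N(k) = -4*k - 2 = -2 - 4*k)
y(X, R) = -12*X (y(X, R) = (3*(-2))*(X + X) = -12*X)
(22075 - 1*835) - y(97, N(8)) = (22075 - 1*835) - (-12)*97 = (22075 - 835) - 1*(-1164) = 21240 + 1164 = 22404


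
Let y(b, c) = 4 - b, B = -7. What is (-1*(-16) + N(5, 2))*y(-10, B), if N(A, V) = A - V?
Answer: 266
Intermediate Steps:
(-1*(-16) + N(5, 2))*y(-10, B) = (-1*(-16) + (5 - 1*2))*(4 - 1*(-10)) = (16 + (5 - 2))*(4 + 10) = (16 + 3)*14 = 19*14 = 266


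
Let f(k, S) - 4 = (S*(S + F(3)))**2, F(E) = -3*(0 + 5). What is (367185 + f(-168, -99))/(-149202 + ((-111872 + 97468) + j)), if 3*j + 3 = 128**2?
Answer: -383222955/474437 ≈ -807.74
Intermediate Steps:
F(E) = -15 (F(E) = -3*5 = -15)
j = 16381/3 (j = -1 + (1/3)*128**2 = -1 + (1/3)*16384 = -1 + 16384/3 = 16381/3 ≈ 5460.3)
f(k, S) = 4 + S**2*(-15 + S)**2 (f(k, S) = 4 + (S*(S - 15))**2 = 4 + (S*(-15 + S))**2 = 4 + S**2*(-15 + S)**2)
(367185 + f(-168, -99))/(-149202 + ((-111872 + 97468) + j)) = (367185 + (4 + (-99)**2*(-15 - 99)**2))/(-149202 + ((-111872 + 97468) + 16381/3)) = (367185 + (4 + 9801*(-114)**2))/(-149202 + (-14404 + 16381/3)) = (367185 + (4 + 9801*12996))/(-149202 - 26831/3) = (367185 + (4 + 127373796))/(-474437/3) = (367185 + 127373800)*(-3/474437) = 127740985*(-3/474437) = -383222955/474437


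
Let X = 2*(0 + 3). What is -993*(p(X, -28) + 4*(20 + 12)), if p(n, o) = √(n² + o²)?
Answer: -127104 - 1986*√205 ≈ -1.5554e+5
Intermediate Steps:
X = 6 (X = 2*3 = 6)
-993*(p(X, -28) + 4*(20 + 12)) = -993*(√(6² + (-28)²) + 4*(20 + 12)) = -993*(√(36 + 784) + 4*32) = -993*(√820 + 128) = -993*(2*√205 + 128) = -993*(128 + 2*√205) = -127104 - 1986*√205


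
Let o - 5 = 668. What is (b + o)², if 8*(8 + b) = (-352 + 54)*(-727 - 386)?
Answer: 28391239009/16 ≈ 1.7745e+9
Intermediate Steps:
o = 673 (o = 5 + 668 = 673)
b = 165805/4 (b = -8 + ((-352 + 54)*(-727 - 386))/8 = -8 + (-298*(-1113))/8 = -8 + (⅛)*331674 = -8 + 165837/4 = 165805/4 ≈ 41451.)
(b + o)² = (165805/4 + 673)² = (168497/4)² = 28391239009/16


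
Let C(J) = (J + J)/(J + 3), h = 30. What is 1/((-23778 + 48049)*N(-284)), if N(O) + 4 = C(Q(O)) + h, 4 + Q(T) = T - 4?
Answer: 289/196546558 ≈ 1.4704e-6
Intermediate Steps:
Q(T) = -8 + T (Q(T) = -4 + (T - 4) = -4 + (-4 + T) = -8 + T)
C(J) = 2*J/(3 + J) (C(J) = (2*J)/(3 + J) = 2*J/(3 + J))
N(O) = 26 + 2*(-8 + O)/(-5 + O) (N(O) = -4 + (2*(-8 + O)/(3 + (-8 + O)) + 30) = -4 + (2*(-8 + O)/(-5 + O) + 30) = -4 + (30 + 2*(-8 + O)/(-5 + O)) = 26 + 2*(-8 + O)/(-5 + O))
1/((-23778 + 48049)*N(-284)) = 1/((-23778 + 48049)*((2*(-73 + 14*(-284))/(-5 - 284)))) = 1/(24271*((2*(-73 - 3976)/(-289)))) = 1/(24271*((2*(-1/289)*(-4049)))) = 1/(24271*(8098/289)) = (1/24271)*(289/8098) = 289/196546558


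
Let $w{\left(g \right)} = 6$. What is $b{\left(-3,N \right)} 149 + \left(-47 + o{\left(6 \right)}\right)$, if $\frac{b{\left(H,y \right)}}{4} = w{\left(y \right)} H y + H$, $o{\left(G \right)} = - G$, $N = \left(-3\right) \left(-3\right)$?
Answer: $-98393$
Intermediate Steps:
$N = 9$
$b{\left(H,y \right)} = 4 H + 24 H y$ ($b{\left(H,y \right)} = 4 \left(6 H y + H\right) = 4 \left(H + 6 H y\right) = 4 H + 24 H y$)
$b{\left(-3,N \right)} 149 + \left(-47 + o{\left(6 \right)}\right) = 4 \left(-3\right) \left(1 + 6 \cdot 9\right) 149 - 53 = 4 \left(-3\right) \left(1 + 54\right) 149 - 53 = 4 \left(-3\right) 55 \cdot 149 - 53 = \left(-660\right) 149 - 53 = -98340 - 53 = -98393$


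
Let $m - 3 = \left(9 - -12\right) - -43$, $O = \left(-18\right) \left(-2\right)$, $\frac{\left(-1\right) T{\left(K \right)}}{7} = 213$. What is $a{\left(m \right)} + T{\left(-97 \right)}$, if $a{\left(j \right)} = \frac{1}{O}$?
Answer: $- \frac{53675}{36} \approx -1491.0$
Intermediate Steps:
$T{\left(K \right)} = -1491$ ($T{\left(K \right)} = \left(-7\right) 213 = -1491$)
$O = 36$
$m = 67$ ($m = 3 + \left(\left(9 - -12\right) - -43\right) = 3 + \left(\left(9 + 12\right) + 43\right) = 3 + \left(21 + 43\right) = 3 + 64 = 67$)
$a{\left(j \right)} = \frac{1}{36}$
$a{\left(m \right)} + T{\left(-97 \right)} = \frac{1}{36} - 1491 = - \frac{53675}{36}$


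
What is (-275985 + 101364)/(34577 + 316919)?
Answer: -174621/351496 ≈ -0.49679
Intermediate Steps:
(-275985 + 101364)/(34577 + 316919) = -174621/351496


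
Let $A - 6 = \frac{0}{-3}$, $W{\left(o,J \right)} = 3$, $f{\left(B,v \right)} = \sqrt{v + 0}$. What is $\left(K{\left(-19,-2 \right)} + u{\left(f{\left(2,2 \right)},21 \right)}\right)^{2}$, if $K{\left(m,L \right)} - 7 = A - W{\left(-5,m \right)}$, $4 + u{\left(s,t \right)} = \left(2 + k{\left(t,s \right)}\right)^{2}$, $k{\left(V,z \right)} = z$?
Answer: $176 + 96 \sqrt{2} \approx 311.76$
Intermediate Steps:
$f{\left(B,v \right)} = \sqrt{v}$
$u{\left(s,t \right)} = -4 + \left(2 + s\right)^{2}$
$A = 6$ ($A = 6 + \frac{0}{-3} = 6 + 0 \left(- \frac{1}{3}\right) = 6 + 0 = 6$)
$K{\left(m,L \right)} = 10$ ($K{\left(m,L \right)} = 7 + \left(6 - 3\right) = 7 + 3 = 10$)
$\left(K{\left(-19,-2 \right)} + u{\left(f{\left(2,2 \right)},21 \right)}\right)^{2} = \left(10 + \sqrt{2} \left(4 + \sqrt{2}\right)\right)^{2}$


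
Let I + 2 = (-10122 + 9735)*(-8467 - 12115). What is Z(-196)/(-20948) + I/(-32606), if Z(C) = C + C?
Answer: -20855362298/85378811 ≈ -244.27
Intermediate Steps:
Z(C) = 2*C
I = 7965232 (I = -2 + (-10122 + 9735)*(-8467 - 12115) = -2 - 387*(-20582) = -2 + 7965234 = 7965232)
Z(-196)/(-20948) + I/(-32606) = (2*(-196))/(-20948) + 7965232/(-32606) = -392*(-1/20948) + 7965232*(-1/32606) = 98/5237 - 3982616/16303 = -20855362298/85378811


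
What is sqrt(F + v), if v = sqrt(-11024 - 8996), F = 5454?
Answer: sqrt(5454 + 2*I*sqrt(5005)) ≈ 73.857 + 0.9579*I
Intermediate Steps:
v = 2*I*sqrt(5005) (v = sqrt(-20020) = 2*I*sqrt(5005) ≈ 141.49*I)
sqrt(F + v) = sqrt(5454 + 2*I*sqrt(5005))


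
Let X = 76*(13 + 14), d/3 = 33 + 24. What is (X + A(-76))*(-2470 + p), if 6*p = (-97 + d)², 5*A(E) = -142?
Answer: -47271296/15 ≈ -3.1514e+6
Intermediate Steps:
A(E) = -142/5 (A(E) = (⅕)*(-142) = -142/5)
d = 171 (d = 3*(33 + 24) = 3*57 = 171)
X = 2052 (X = 76*27 = 2052)
p = 2738/3 (p = (-97 + 171)²/6 = (⅙)*74² = (⅙)*5476 = 2738/3 ≈ 912.67)
(X + A(-76))*(-2470 + p) = (2052 - 142/5)*(-2470 + 2738/3) = (10118/5)*(-4672/3) = -47271296/15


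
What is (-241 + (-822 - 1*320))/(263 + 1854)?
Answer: -1383/2117 ≈ -0.65328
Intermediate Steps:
(-241 + (-822 - 1*320))/(263 + 1854) = (-241 + (-822 - 320))/2117 = (-241 - 1142)*(1/2117) = -1383*1/2117 = -1383/2117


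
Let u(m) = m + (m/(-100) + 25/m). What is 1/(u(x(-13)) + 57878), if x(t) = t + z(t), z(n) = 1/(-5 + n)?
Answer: 1880/108782741 ≈ 1.7282e-5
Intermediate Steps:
x(t) = t + 1/(-5 + t)
u(m) = 25/m + 99*m/100 (u(m) = m + (m*(-1/100) + 25/m) = m + (-m/100 + 25/m) = m + (25/m - m/100) = 25/m + 99*m/100)
1/(u(x(-13)) + 57878) = 1/((25/(((1 - 13*(-5 - 13))/(-5 - 13))) + 99*((1 - 13*(-5 - 13))/(-5 - 13))/100) + 57878) = 1/((25/(((1 - 13*(-18))/(-18))) + 99*((1 - 13*(-18))/(-18))/100) + 57878) = 1/((25/((-(1 + 234)/18)) + 99*(-(1 + 234)/18)/100) + 57878) = 1/((25/((-1/18*235)) + 99*(-1/18*235)/100) + 57878) = 1/((25/(-235/18) + (99/100)*(-235/18)) + 57878) = 1/((25*(-18/235) - 517/40) + 57878) = 1/((-90/47 - 517/40) + 57878) = 1/(-27899/1880 + 57878) = 1/(108782741/1880) = 1880/108782741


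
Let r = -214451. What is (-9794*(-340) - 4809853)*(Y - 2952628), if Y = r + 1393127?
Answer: 2625259147136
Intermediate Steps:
Y = 1178676 (Y = -214451 + 1393127 = 1178676)
(-9794*(-340) - 4809853)*(Y - 2952628) = (-9794*(-340) - 4809853)*(1178676 - 2952628) = (3329960 - 4809853)*(-1773952) = -1479893*(-1773952) = 2625259147136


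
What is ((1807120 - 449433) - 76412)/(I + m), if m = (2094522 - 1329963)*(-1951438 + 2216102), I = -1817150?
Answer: 1281275/202349426026 ≈ 6.3320e-6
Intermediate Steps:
m = 202351243176 (m = 764559*264664 = 202351243176)
((1807120 - 449433) - 76412)/(I + m) = ((1807120 - 449433) - 76412)/(-1817150 + 202351243176) = (1357687 - 76412)/202349426026 = 1281275*(1/202349426026) = 1281275/202349426026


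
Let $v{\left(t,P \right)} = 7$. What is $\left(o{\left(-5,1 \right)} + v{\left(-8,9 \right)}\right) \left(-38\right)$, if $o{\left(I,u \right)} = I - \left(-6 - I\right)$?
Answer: $-114$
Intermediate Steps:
$o{\left(I,u \right)} = 6 + 2 I$ ($o{\left(I,u \right)} = I + \left(6 + I\right) = 6 + 2 I$)
$\left(o{\left(-5,1 \right)} + v{\left(-8,9 \right)}\right) \left(-38\right) = \left(\left(6 + 2 \left(-5\right)\right) + 7\right) \left(-38\right) = \left(\left(6 - 10\right) + 7\right) \left(-38\right) = \left(-4 + 7\right) \left(-38\right) = 3 \left(-38\right) = -114$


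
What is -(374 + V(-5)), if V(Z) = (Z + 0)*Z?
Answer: -399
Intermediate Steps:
V(Z) = Z**2 (V(Z) = Z*Z = Z**2)
-(374 + V(-5)) = -(374 + (-5)**2) = -(374 + 25) = -1*399 = -399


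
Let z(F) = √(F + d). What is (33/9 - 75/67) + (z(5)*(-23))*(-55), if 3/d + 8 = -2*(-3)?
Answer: 512/201 + 1265*√14/2 ≈ 2369.1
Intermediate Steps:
d = -3/2 (d = 3/(-8 - 2*(-3)) = 3/(-8 + 6) = 3/(-2) = 3*(-½) = -3/2 ≈ -1.5000)
z(F) = √(-3/2 + F) (z(F) = √(F - 3/2) = √(-3/2 + F))
(33/9 - 75/67) + (z(5)*(-23))*(-55) = (33/9 - 75/67) + ((√(-6 + 4*5)/2)*(-23))*(-55) = (33*(⅑) - 75*1/67) + ((√(-6 + 20)/2)*(-23))*(-55) = (11/3 - 75/67) + ((√14/2)*(-23))*(-55) = 512/201 - 23*√14/2*(-55) = 512/201 + 1265*√14/2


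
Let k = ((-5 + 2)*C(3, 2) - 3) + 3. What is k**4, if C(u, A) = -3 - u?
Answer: 104976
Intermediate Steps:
k = 18 (k = ((-5 + 2)*(-3 - 1*3) - 3) + 3 = (-3*(-3 - 3) - 3) + 3 = (-3*(-6) - 3) + 3 = (18 - 3) + 3 = 15 + 3 = 18)
k**4 = 18**4 = 104976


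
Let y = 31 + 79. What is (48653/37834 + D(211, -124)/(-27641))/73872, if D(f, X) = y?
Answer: 1340655833/77253091447968 ≈ 1.7354e-5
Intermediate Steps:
y = 110
D(f, X) = 110
(48653/37834 + D(211, -124)/(-27641))/73872 = (48653/37834 + 110/(-27641))/73872 = (48653*(1/37834) + 110*(-1/27641))*(1/73872) = (48653/37834 - 110/27641)*(1/73872) = (1340655833/1045769594)*(1/73872) = 1340655833/77253091447968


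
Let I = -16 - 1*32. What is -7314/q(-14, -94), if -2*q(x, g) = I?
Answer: -1219/4 ≈ -304.75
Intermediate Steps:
I = -48 (I = -16 - 32 = -48)
q(x, g) = 24 (q(x, g) = -½*(-48) = 24)
-7314/q(-14, -94) = -7314/24 = -7314*1/24 = -1219/4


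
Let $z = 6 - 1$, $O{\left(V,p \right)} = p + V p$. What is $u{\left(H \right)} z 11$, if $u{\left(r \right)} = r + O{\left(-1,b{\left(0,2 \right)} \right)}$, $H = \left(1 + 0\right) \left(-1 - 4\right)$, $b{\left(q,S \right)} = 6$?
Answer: $-275$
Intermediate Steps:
$H = -5$ ($H = 1 \left(-5\right) = -5$)
$z = 5$ ($z = 6 - 1 = 5$)
$u{\left(r \right)} = r$ ($u{\left(r \right)} = r + 6 \left(1 - 1\right) = r + 6 \cdot 0 = r + 0 = r$)
$u{\left(H \right)} z 11 = \left(-5\right) 5 \cdot 11 = \left(-25\right) 11 = -275$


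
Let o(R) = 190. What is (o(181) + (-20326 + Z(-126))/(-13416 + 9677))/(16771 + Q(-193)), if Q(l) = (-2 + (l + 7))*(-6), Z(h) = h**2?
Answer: 714860/66924361 ≈ 0.010682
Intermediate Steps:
Q(l) = -30 - 6*l (Q(l) = (-2 + (7 + l))*(-6) = (5 + l)*(-6) = -30 - 6*l)
(o(181) + (-20326 + Z(-126))/(-13416 + 9677))/(16771 + Q(-193)) = (190 + (-20326 + (-126)**2)/(-13416 + 9677))/(16771 + (-30 - 6*(-193))) = (190 + (-20326 + 15876)/(-3739))/(16771 + (-30 + 1158)) = (190 - 4450*(-1/3739))/(16771 + 1128) = (190 + 4450/3739)/17899 = (714860/3739)*(1/17899) = 714860/66924361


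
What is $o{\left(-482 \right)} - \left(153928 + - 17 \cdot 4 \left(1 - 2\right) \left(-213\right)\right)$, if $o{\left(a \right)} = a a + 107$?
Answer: $92987$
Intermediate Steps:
$o{\left(a \right)} = 107 + a^{2}$ ($o{\left(a \right)} = a^{2} + 107 = 107 + a^{2}$)
$o{\left(-482 \right)} - \left(153928 + - 17 \cdot 4 \left(1 - 2\right) \left(-213\right)\right) = \left(107 + \left(-482\right)^{2}\right) - \left(153928 + - 17 \cdot 4 \left(1 - 2\right) \left(-213\right)\right) = \left(107 + 232324\right) - \left(153928 + - 17 \cdot 4 \left(-1\right) \left(-213\right)\right) = 232431 - \left(153928 + \left(-17\right) \left(-4\right) \left(-213\right)\right) = 232431 - \left(153928 - 14484\right) = 232431 - 139444 = 92987$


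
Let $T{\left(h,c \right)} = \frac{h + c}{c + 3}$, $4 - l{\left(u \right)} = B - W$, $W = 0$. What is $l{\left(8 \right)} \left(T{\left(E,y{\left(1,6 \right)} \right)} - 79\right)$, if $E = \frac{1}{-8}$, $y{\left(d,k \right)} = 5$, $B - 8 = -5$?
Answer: $- \frac{5017}{64} \approx -78.391$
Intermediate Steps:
$B = 3$ ($B = 8 - 5 = 3$)
$E = - \frac{1}{8} \approx -0.125$
$l{\left(u \right)} = 1$ ($l{\left(u \right)} = 4 - \left(3 - 0\right) = 4 - \left(3 + 0\right) = 4 - 3 = 1$)
$T{\left(h,c \right)} = \frac{c + h}{3 + c}$
$l{\left(8 \right)} \left(T{\left(E,y{\left(1,6 \right)} \right)} - 79\right) = 1 \left(\frac{5 - \frac{1}{8}}{3 + 5} - 79\right) = 1 \left(\frac{1}{8} \cdot \frac{39}{8} - 79\right) = 1 \left(\frac{39}{64} - 79\right) = 1 \left(- \frac{5017}{64}\right) = - \frac{5017}{64}$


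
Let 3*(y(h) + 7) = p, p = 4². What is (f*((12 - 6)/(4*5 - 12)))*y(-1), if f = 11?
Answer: -55/4 ≈ -13.750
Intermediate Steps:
p = 16
y(h) = -5/3 (y(h) = -7 + (⅓)*16 = -7 + 16/3 = -5/3)
(f*((12 - 6)/(4*5 - 12)))*y(-1) = (11*((12 - 6)/(4*5 - 12)))*(-5/3) = (11*(6/(20 - 12)))*(-5/3) = (11*(6/8))*(-5/3) = (11*(6*(⅛)))*(-5/3) = (11*(¾))*(-5/3) = (33/4)*(-5/3) = -55/4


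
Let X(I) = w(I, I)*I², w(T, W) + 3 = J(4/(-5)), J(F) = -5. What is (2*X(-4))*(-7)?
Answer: 1792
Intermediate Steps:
w(T, W) = -8 (w(T, W) = -3 - 5 = -8)
X(I) = -8*I²
(2*X(-4))*(-7) = (2*(-8*(-4)²))*(-7) = (2*(-8*16))*(-7) = (2*(-128))*(-7) = -256*(-7) = 1792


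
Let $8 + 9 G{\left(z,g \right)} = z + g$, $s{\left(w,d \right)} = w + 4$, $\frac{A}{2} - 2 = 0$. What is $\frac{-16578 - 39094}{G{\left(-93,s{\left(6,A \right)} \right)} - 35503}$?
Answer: $\frac{250524}{159809} \approx 1.5676$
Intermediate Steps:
$A = 4$ ($A = 4 + 2 \cdot 0 = 4 + 0 = 4$)
$s{\left(w,d \right)} = 4 + w$
$G{\left(z,g \right)} = - \frac{8}{9} + \frac{g}{9} + \frac{z}{9}$ ($G{\left(z,g \right)} = - \frac{8}{9} + \frac{z + g}{9} = - \frac{8}{9} + \frac{g + z}{9} = - \frac{8}{9} + \left(\frac{g}{9} + \frac{z}{9}\right) = - \frac{8}{9} + \frac{g}{9} + \frac{z}{9}$)
$\frac{-16578 - 39094}{G{\left(-93,s{\left(6,A \right)} \right)} - 35503} = \frac{-16578 - 39094}{\left(- \frac{8}{9} + \frac{4 + 6}{9} + \frac{1}{9} \left(-93\right)\right) - 35503} = - \frac{55672}{\left(- \frac{8}{9} + \frac{1}{9} \cdot 10 - \frac{31}{3}\right) - 35503} = - \frac{55672}{\left(- \frac{8}{9} + \frac{10}{9} - \frac{31}{3}\right) - 35503} = - \frac{55672}{- \frac{91}{9} - 35503} = - \frac{55672}{- \frac{319618}{9}} = \left(-55672\right) \left(- \frac{9}{319618}\right) = \frac{250524}{159809}$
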